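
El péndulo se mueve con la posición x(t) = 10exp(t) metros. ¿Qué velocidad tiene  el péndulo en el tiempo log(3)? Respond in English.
To solve this, we need to take 1 derivative of our position equation x(t) = 10·exp(t). The derivative of position gives velocity: v(t) = 10·exp(t). From the given velocity equation v(t) = 10·exp(t), we substitute t = log(3) to get v = 30.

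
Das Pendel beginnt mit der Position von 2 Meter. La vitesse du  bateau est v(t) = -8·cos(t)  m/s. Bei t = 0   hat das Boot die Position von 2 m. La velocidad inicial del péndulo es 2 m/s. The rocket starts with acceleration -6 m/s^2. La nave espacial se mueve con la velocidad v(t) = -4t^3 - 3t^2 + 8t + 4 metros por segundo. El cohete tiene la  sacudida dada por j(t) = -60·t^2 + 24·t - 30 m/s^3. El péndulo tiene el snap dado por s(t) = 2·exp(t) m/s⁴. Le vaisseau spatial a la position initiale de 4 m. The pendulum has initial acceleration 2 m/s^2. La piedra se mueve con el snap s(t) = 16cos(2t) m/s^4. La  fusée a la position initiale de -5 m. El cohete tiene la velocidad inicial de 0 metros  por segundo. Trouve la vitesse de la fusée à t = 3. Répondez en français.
Nous devons trouver la primitive de notre équation du jerk j(t) = -60·t^2 + 24·t - 30 2 fois. En prenant ∫j(t)dt et en appliquant a(0) = -6, nous trouvons a(t) = -20·t^3 + 12·t^2 - 30·t - 6. En prenant ∫a(t)dt et en appliquant v(0) = 0, nous trouvons v(t) = t·(-5·t^3 + 4·t^2 - 15·t - 6). En utilisant v(t) = t·(-5·t^3 + 4·t^2 - 15·t - 6) et en substituant t = 3, nous trouvons v = -450.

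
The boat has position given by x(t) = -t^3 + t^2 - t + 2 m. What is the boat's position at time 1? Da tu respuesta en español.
Tenemos la posición x(t) = -t^3 + t^2 - t + 2. Sustituyendo t = 1: x(1) = 1.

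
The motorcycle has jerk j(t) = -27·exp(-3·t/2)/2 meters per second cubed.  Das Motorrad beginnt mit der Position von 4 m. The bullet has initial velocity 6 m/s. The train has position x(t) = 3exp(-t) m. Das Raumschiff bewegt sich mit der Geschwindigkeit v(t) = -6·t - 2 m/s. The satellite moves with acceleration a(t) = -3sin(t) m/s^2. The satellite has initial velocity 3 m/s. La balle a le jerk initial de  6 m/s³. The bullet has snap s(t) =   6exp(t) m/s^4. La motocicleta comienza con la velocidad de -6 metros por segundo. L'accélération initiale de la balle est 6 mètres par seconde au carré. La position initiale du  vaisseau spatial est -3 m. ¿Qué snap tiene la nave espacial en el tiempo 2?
Partiendo de la velocidad v(t) = -6·t - 2, tomamos 3 derivadas. Derivando la velocidad, obtenemos la aceleración: a(t) = -6. Derivando la aceleración, obtenemos la sacudida: j(t) = 0. Derivando la sacudida, obtenemos el snap: s(t) = 0. Usando s(t) = 0 y sustituyendo t = 2, encontramos s = 0.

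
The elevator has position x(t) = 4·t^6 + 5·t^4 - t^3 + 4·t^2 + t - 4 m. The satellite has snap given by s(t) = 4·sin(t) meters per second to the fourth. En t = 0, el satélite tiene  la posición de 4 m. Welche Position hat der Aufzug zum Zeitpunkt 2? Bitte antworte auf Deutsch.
Wir haben die Position x(t) = 4·t^6 + 5·t^4 - t^3 + 4·t^2 + t - 4. Durch Einsetzen von t = 2: x(2) = 342.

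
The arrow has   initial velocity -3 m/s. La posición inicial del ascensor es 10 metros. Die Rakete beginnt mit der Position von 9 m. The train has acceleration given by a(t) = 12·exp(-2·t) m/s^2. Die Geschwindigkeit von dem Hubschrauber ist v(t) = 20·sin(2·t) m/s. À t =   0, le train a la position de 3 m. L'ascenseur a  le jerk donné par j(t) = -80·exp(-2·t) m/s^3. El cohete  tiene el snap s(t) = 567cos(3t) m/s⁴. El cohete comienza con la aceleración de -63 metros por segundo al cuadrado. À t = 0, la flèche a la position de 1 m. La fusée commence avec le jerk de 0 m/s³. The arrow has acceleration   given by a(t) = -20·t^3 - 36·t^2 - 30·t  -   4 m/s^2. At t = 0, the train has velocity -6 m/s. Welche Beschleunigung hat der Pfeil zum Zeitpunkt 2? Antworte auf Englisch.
We have acceleration a(t) = -20·t^3 - 36·t^2 - 30·t - 4. Substituting t = 2: a(2) = -368.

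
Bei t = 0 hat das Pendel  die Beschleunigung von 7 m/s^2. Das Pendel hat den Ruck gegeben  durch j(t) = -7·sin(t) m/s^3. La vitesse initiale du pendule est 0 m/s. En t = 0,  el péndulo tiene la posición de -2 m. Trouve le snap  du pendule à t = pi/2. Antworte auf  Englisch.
Starting from jerk j(t) = -7·sin(t), we take 1 derivative. The derivative of jerk gives snap: s(t) = -7·cos(t). We have snap s(t) = -7·cos(t). Substituting t = pi/2: s(pi/2) = 0.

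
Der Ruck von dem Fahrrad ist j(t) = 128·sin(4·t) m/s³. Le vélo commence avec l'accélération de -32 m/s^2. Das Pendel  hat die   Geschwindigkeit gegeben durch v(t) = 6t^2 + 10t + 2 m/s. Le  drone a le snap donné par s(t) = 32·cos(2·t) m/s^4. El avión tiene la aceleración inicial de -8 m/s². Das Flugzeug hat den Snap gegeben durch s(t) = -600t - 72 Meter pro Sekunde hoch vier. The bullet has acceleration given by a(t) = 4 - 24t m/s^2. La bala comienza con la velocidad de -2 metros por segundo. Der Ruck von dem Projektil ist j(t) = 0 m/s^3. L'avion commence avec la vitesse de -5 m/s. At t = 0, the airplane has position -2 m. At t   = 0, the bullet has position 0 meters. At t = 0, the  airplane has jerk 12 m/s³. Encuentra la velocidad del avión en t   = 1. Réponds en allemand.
Wir müssen unsere Gleichung für den Snap s(t) = -600·t - 72 3-mal integrieren. Die Stammfunktion von dem Snap ist der Ruck. Mit j(0) = 12 erhalten wir j(t) = -300·t^2 - 72·t + 12. Die Stammfunktion von dem Ruck ist die Beschleunigung. Mit a(0) = -8 erhalten wir a(t) = -100·t^3 - 36·t^2 + 12·t - 8. Mit ∫a(t)dt und Anwendung von v(0) = -5, finden wir v(t) = -25·t^4 - 12·t^3 + 6·t^2 - 8·t - 5. Wir haben die Geschwindigkeit v(t) = -25·t^4 - 12·t^3 + 6·t^2 - 8·t - 5. Durch Einsetzen von t = 1: v(1) = -44.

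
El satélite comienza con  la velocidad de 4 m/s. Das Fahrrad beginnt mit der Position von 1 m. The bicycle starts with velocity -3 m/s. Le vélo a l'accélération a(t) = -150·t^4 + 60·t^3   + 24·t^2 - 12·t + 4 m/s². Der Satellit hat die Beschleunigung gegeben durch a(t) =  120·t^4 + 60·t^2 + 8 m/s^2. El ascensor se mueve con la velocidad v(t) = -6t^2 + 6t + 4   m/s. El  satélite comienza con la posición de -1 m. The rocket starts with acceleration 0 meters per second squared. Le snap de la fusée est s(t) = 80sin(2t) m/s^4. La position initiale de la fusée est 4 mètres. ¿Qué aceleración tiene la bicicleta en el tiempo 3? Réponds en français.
Nous avons l'accélération a(t) = -150·t^4 + 60·t^3 + 24·t^2 - 12·t + 4. En substituant t = 3: a(3) = -10346.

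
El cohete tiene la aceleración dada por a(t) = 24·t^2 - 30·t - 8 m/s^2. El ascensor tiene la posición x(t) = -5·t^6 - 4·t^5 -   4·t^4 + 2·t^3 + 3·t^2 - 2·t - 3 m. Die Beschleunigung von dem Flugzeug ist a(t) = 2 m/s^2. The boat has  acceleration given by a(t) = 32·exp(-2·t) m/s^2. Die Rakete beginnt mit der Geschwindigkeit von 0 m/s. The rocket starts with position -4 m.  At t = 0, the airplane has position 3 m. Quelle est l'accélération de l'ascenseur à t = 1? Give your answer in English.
Starting from position x(t) = -5·t^6 - 4·t^5 - 4·t^4 + 2·t^3 + 3·t^2 - 2·t - 3, we take 2 derivatives. Differentiating position, we get velocity: v(t) = -30·t^5 - 20·t^4 - 16·t^3 + 6·t^2 + 6·t - 2. The derivative of velocity gives acceleration: a(t) = -150·t^4 - 80·t^3 - 48·t^2 + 12·t + 6. From the given acceleration equation a(t) = -150·t^4 - 80·t^3 - 48·t^2 + 12·t + 6, we substitute t = 1 to get a = -260.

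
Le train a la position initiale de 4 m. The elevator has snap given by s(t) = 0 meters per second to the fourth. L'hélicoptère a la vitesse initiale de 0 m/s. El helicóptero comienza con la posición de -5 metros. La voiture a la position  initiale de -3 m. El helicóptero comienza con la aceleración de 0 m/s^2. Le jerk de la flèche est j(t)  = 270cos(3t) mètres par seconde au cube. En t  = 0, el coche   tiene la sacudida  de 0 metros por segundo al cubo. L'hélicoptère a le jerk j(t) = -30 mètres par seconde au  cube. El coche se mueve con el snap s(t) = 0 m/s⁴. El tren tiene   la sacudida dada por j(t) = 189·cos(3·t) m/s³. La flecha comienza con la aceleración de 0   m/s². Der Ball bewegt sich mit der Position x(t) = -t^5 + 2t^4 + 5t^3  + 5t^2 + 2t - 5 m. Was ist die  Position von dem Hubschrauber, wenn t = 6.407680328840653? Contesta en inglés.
To solve this, we need to take 3 antiderivatives of our jerk equation j(t) = -30. Integrating jerk and using the initial condition a(0) = 0, we get a(t) = -30·t. Integrating acceleration and using the initial condition v(0) = 0, we get v(t) = -15·t^2. The integral of velocity is position. Using x(0) = -5, we get x(t) = -5·t^3 - 5. From the given position equation x(t) = -5·t^3 - 5, we substitute t = 6.407680328840653 to get x = -1320.44445910022.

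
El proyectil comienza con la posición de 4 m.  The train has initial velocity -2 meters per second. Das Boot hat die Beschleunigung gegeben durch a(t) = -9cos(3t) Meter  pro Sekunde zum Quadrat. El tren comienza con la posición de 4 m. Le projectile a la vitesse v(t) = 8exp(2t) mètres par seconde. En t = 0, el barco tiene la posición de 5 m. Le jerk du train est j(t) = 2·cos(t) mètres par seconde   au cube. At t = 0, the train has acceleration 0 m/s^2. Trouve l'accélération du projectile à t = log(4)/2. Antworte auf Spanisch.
Partiendo de la velocidad v(t) = 8·exp(2·t), tomamos 1 derivada. Derivando la velocidad, obtenemos la aceleración: a(t) = 16·exp(2·t). De la ecuación de la aceleración a(t) = 16·exp(2·t), sustituimos t = log(4)/2 para obtener a = 64.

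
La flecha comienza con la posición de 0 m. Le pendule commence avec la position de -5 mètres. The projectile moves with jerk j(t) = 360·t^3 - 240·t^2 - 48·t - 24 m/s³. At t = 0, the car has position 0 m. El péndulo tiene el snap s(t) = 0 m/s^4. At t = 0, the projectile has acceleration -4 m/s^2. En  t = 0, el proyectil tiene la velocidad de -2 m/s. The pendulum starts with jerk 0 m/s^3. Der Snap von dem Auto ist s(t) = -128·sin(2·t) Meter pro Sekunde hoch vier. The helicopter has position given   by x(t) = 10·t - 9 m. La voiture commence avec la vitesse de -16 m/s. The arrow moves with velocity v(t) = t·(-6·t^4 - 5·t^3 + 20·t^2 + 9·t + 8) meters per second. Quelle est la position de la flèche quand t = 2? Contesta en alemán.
Um dies zu lösen, müssen wir 1 Integral unserer Gleichung für die Geschwindigkeit v(t) = t·(-6·t^4 - 5·t^3 + 20·t^2 + 9·t + 8) finden. Das Integral von der Geschwindigkeit ist die Position. Mit x(0) = 0 erhalten wir x(t) = -t^6 - t^5 + 5·t^4 + 3·t^3 + 4·t^2. Mit x(t) = -t^6 - t^5 + 5·t^4 + 3·t^3 + 4·t^2 und Einsetzen von t = 2, finden wir x = 24.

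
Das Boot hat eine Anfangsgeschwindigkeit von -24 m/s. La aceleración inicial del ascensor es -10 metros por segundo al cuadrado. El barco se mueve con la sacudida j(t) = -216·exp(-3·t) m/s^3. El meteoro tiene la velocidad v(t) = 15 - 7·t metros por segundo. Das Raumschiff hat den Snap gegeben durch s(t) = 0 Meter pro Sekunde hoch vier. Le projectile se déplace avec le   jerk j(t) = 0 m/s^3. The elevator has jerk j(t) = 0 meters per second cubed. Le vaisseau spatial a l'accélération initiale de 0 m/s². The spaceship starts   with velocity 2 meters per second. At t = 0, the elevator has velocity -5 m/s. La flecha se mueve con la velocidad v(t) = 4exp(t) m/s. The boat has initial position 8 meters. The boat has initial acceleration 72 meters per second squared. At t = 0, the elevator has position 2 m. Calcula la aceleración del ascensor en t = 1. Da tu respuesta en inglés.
We need to integrate our jerk equation j(t) = 0 1 time. Integrating jerk and using the initial condition a(0) = -10, we get a(t) = -10. From the given acceleration equation a(t) = -10, we substitute t = 1 to get a = -10.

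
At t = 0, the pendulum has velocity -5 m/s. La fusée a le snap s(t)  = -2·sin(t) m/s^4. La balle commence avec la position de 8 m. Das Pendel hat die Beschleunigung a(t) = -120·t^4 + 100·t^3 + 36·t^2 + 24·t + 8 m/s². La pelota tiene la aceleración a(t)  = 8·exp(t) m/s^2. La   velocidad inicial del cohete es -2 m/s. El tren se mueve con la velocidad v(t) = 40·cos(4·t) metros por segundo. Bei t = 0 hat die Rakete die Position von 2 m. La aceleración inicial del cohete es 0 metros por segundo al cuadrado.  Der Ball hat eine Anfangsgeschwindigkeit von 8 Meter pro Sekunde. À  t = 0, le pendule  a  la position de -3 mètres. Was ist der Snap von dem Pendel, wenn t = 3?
Ausgehend von der Beschleunigung a(t) = -120·t^4 + 100·t^3 + 36·t^2 + 24·t + 8, nehmen wir 2 Ableitungen. Die Ableitung von der Beschleunigung ergibt den Ruck: j(t) = -480·t^3 + 300·t^2 + 72·t + 24. Die Ableitung von dem Ruck ergibt den Snap: s(t) = -1440·t^2 + 600·t + 72. Mit s(t) = -1440·t^2 + 600·t + 72 und Einsetzen von t = 3, finden wir s = -11088.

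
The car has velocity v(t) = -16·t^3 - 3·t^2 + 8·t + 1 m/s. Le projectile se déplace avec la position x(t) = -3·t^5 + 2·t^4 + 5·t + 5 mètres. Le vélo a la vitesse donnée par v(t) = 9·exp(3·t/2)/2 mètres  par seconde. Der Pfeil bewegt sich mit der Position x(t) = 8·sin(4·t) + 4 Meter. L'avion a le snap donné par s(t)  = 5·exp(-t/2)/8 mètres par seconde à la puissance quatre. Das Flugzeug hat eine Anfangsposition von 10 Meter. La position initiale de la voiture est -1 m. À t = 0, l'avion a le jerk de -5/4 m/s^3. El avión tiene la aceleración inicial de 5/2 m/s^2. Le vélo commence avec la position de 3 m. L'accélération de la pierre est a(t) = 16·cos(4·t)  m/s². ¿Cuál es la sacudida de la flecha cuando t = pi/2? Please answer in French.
Nous devons dériver notre équation de la position x(t) = 8·sin(4·t) + 4 3 fois. En prenant d/dt de x(t), nous trouvons v(t) = 32·cos(4·t). En dérivant la vitesse, nous obtenons l'accélération: a(t) = -128·sin(4·t). En prenant d/dt de a(t), nous trouvons j(t) = -512·cos(4·t). De l'équation du jerk j(t) = -512·cos(4·t), nous substituons t = pi/2 pour obtenir j = -512.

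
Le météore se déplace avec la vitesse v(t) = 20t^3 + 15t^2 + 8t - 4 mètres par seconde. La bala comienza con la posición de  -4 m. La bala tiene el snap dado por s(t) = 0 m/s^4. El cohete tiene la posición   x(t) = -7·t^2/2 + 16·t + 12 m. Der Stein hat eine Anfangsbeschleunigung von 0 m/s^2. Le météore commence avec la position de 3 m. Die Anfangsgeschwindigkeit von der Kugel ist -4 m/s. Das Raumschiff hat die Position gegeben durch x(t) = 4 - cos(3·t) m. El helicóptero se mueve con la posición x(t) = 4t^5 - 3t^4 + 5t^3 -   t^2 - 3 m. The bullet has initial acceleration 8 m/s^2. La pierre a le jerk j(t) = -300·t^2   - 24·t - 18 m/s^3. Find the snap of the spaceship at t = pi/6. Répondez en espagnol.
Partiendo de la posición x(t) = 4 - cos(3·t), tomamos 4 derivadas. Tomando d/dt de x(t), encontramos v(t) = 3·sin(3·t). Tomando d/dt de v(t), encontramos a(t) = 9·cos(3·t). Tomando d/dt de a(t), encontramos j(t) = -27·sin(3·t). Derivando la sacudida, obtenemos el snap: s(t) = -81·cos(3·t). De la ecuación del snap s(t) = -81·cos(3·t), sustituimos t = pi/6 para obtener s = 0.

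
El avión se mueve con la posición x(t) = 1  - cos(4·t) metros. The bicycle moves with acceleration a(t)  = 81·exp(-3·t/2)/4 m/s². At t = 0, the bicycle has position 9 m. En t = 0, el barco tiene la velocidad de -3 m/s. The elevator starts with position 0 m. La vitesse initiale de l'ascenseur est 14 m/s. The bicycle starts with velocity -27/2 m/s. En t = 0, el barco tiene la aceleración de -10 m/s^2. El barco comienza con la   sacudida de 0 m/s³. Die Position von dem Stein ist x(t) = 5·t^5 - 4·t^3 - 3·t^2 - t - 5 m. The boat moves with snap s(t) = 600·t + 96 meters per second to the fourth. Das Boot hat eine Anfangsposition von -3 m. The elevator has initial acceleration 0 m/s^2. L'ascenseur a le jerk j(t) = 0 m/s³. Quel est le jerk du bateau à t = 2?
Pour résoudre ceci, nous devons prendre 1 primitive de notre équation du snap s(t) = 600·t + 96. L'intégrale du snap est le jerk. En utilisant j(0) = 0, nous obtenons j(t) = 12·t·(25·t + 8). En utilisant j(t) = 12·t·(25·t + 8) et en substituant t = 2, nous trouvons j = 1392.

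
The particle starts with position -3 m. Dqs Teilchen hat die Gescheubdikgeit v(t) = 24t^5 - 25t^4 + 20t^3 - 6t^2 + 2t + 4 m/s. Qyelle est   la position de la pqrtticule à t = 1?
Nous devons intégrer notre équation de la vitesse v(t) = 24·t^5 - 25·t^4 + 20·t^3 - 6·t^2 + 2·t + 4 1 fois. En intégrant la vitesse et en utilisant la condition initiale x(0) = -3, nous obtenons x(t) = 4·t^6 - 5·t^5 + 5·t^4 - 2·t^3 + t^2 + 4·t - 3. En utilisant x(t) = 4·t^6 - 5·t^5 + 5·t^4 - 2·t^3 + t^2 + 4·t - 3 et en substituant t = 1, nous trouvons x = 4.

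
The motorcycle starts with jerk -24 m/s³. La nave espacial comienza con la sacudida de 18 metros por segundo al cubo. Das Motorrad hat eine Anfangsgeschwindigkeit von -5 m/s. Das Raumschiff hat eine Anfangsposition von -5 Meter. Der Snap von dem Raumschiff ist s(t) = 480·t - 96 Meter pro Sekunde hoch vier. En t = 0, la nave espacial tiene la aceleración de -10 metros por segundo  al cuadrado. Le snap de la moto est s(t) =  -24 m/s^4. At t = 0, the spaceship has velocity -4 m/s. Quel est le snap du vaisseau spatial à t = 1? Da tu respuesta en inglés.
We have snap s(t) = 480·t - 96. Substituting t = 1: s(1) = 384.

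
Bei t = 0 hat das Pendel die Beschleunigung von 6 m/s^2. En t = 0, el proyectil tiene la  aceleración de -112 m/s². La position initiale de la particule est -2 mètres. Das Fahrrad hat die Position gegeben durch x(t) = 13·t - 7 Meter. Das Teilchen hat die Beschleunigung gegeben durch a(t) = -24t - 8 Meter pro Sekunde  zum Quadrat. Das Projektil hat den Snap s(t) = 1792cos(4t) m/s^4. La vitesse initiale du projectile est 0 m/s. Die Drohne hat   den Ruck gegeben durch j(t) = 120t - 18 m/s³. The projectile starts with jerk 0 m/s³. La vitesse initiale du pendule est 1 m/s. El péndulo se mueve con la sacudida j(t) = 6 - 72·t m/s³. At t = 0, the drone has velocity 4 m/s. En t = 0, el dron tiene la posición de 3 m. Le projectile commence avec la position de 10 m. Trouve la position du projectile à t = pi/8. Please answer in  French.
Pour résoudre ceci, nous devons prendre 4 intégrales de notre équation du snap s(t) = 1792·cos(4·t). En prenant ∫s(t)dt et en appliquant j(0) = 0, nous trouvons j(t) = 448·sin(4·t). L'intégrale du jerk, avec a(0) = -112, donne l'accélération: a(t) = -112·cos(4·t). En prenant ∫a(t)dt et en appliquant v(0) = 0, nous trouvons v(t) = -28·sin(4·t). La primitive de la vitesse est la position. En utilisant x(0) = 10, nous obtenons x(t) = 7·cos(4·t) + 3. De l'équation de la position x(t) = 7·cos(4·t) + 3, nous substituons t = pi/8 pour obtenir x = 3.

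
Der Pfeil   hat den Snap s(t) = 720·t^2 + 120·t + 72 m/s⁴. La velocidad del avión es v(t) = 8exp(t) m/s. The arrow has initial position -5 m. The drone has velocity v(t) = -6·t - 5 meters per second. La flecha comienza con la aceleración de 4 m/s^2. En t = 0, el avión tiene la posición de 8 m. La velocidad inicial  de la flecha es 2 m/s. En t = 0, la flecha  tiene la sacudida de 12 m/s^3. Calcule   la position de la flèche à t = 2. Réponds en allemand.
Wir müssen die Stammfunktion unserer Gleichung für den Snap s(t) = 720·t^2 + 120·t + 72 4-mal finden. Das Integral von dem Snap ist der Ruck. Mit j(0) = 12 erhalten wir j(t) = 240·t^3 + 60·t^2 + 72·t + 12. Die Stammfunktion von dem Ruck, mit a(0) = 4, ergibt die Beschleunigung: a(t) = 60·t^4 + 20·t^3 + 36·t^2 + 12·t + 4. Mit ∫a(t)dt und Anwendung von v(0) = 2, finden wir v(t) = 12·t^5 + 5·t^4 + 12·t^3 + 6·t^2 + 4·t + 2. Durch Integration von der Geschwindigkeit und Verwendung der Anfangsbedingung x(0) = -5, erhalten wir x(t) = 2·t^6 + t^5 + 3·t^4 + 2·t^3 + 2·t^2 + 2·t - 5. Wir haben die Position x(t) = 2·t^6 + t^5 + 3·t^4 + 2·t^3 + 2·t^2 + 2·t - 5. Durch Einsetzen von t = 2: x(2) = 231.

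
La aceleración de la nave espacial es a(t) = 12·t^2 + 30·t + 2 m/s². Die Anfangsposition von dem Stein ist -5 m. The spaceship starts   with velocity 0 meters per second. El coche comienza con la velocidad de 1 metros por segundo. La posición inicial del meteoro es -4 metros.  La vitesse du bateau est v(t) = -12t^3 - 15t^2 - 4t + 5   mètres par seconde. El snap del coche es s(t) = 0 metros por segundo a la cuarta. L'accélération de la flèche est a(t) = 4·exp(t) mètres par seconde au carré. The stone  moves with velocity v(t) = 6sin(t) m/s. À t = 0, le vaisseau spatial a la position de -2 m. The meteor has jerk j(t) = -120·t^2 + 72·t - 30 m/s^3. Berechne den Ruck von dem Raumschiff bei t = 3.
Wir müssen unsere Gleichung für die Beschleunigung a(t) = 12·t^2 + 30·t + 2 1-mal ableiten. Die Ableitung von der Beschleunigung ergibt den Ruck: j(t) = 24·t + 30. Aus der Gleichung für den Ruck j(t) = 24·t + 30, setzen wir t = 3 ein und erhalten j = 102.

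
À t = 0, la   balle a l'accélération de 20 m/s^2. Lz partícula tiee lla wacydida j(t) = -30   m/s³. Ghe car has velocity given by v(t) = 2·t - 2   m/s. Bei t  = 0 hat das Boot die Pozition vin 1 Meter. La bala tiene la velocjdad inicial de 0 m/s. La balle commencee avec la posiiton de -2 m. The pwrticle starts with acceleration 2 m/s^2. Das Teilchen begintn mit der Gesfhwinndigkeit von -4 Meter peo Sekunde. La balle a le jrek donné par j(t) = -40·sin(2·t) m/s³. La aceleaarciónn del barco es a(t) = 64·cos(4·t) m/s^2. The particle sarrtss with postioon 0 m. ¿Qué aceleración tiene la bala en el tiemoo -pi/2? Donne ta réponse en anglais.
To find the answer, we compute 1 antiderivative of j(t) = -40·sin(2·t). Finding the integral of j(t) and using a(0) = 20: a(t) = 20·cos(2·t). Using a(t) = 20·cos(2·t) and substituting t = -pi/2, we find a = -20.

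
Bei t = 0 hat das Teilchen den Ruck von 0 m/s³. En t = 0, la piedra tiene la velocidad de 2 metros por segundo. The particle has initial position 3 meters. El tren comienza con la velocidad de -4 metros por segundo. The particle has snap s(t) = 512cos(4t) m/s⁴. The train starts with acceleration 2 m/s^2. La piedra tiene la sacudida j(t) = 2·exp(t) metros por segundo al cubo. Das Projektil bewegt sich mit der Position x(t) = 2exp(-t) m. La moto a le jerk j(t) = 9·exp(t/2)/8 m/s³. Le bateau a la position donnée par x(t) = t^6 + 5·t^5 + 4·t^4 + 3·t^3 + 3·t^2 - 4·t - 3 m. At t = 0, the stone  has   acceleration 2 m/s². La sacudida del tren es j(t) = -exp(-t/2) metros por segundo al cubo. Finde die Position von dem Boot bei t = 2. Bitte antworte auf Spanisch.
Tenemos la posición x(t) = t^6 + 5·t^5 + 4·t^4 + 3·t^3 + 3·t^2 - 4·t - 3. Sustituyendo t = 2: x(2) = 313.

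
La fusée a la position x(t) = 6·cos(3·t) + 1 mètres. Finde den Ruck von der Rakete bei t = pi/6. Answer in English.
Starting from position x(t) = 6·cos(3·t) + 1, we take 3 derivatives. Taking d/dt of x(t), we find v(t) = -18·sin(3·t). Taking d/dt of v(t), we find a(t) = -54·cos(3·t). Taking d/dt of a(t), we find j(t) = 162·sin(3·t). Using j(t) = 162·sin(3·t) and substituting t = pi/6, we find j = 162.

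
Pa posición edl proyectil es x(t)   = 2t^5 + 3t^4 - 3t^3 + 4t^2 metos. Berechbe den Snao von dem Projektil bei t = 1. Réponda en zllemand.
Um dies zu lösen, müssen wir 4 Ableitungen unserer Gleichung für die Position x(t) = 2·t^5 + 3·t^4 - 3·t^3 + 4·t^2 nehmen. Durch Ableiten von der Position erhalten wir die Geschwindigkeit: v(t) = 10·t^4 + 12·t^3 - 9·t^2 + 8·t. Die Ableitung von der Geschwindigkeit ergibt die Beschleunigung: a(t) = 40·t^3 + 36·t^2 - 18·t + 8. Durch Ableiten von der Beschleunigung erhalten wir den Ruck: j(t) = 120·t^2 + 72·t - 18. Die Ableitung von dem Ruck ergibt den Snap: s(t) = 240·t + 72. Mit s(t) = 240·t + 72 und Einsetzen von t = 1, finden wir s = 312.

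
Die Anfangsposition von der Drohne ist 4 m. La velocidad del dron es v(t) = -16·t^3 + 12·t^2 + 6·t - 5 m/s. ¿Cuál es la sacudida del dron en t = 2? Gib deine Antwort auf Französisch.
En partant de la vitesse v(t) = -16·t^3 + 12·t^2 + 6·t - 5, nous prenons 2 dérivées. La dérivée de la vitesse donne l'accélération: a(t) = -48·t^2 + 24·t + 6. En dérivant l'accélération, nous obtenons le jerk: j(t) = 24 - 96·t. De l'équation du jerk j(t) = 24 - 96·t, nous substituons t = 2 pour obtenir j = -168.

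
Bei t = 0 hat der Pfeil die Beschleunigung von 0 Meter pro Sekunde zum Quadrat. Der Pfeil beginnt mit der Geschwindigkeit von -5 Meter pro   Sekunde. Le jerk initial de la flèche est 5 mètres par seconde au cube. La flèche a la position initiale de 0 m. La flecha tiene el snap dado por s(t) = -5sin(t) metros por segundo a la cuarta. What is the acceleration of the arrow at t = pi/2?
We must find the antiderivative of our snap equation s(t) = -5·sin(t) 2 times. The integral of snap, with j(0) = 5, gives jerk: j(t) = 5·cos(t). The integral of jerk, with a(0) = 0, gives acceleration: a(t) = 5·sin(t). From the given acceleration equation a(t) = 5·sin(t), we substitute t = pi/2 to get a = 5.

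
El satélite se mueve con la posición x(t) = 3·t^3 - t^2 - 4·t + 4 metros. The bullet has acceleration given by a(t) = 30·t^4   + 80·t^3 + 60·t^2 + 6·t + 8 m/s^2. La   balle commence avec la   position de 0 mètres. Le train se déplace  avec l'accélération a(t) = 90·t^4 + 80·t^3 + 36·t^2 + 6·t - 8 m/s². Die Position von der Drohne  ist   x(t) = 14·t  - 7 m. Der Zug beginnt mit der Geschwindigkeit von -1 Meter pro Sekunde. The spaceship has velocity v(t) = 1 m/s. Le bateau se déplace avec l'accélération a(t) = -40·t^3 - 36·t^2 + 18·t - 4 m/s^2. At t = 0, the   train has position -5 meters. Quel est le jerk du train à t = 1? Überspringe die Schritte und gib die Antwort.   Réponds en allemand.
Die Antwort ist 678.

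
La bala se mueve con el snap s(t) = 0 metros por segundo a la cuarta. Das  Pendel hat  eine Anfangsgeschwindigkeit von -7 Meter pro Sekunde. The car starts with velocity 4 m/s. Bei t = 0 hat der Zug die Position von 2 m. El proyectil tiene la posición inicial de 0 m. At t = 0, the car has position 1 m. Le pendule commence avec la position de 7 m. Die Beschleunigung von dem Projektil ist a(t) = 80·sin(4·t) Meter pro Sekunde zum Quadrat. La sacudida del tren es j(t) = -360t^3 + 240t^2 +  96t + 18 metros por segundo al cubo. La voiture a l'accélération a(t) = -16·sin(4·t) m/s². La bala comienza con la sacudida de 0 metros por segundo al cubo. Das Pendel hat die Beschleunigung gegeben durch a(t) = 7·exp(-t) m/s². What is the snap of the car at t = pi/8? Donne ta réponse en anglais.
Starting from acceleration a(t) = -16·sin(4·t), we take 2 derivatives. The derivative of acceleration gives jerk: j(t) = -64·cos(4·t). The derivative of jerk gives snap: s(t) = 256·sin(4·t). Using s(t) = 256·sin(4·t) and substituting t = pi/8, we find s = 256.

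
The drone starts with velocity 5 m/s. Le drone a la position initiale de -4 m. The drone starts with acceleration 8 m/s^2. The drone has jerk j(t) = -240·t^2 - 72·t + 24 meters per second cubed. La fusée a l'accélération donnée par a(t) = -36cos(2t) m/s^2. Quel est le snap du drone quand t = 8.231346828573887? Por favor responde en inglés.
To solve this, we need to take 1 derivative of our jerk equation j(t) = -240·t^2 - 72·t + 24. The derivative of jerk gives snap: s(t) = -480·t - 72. Using s(t) = -480·t - 72 and substituting t = 8.231346828573887, we find s = -4023.04647771547.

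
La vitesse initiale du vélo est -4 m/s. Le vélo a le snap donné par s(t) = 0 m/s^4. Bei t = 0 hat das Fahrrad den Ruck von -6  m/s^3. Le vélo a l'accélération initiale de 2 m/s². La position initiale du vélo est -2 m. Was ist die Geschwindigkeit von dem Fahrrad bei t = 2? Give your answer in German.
Wir müssen das Integral unserer Gleichung für den Snap s(t) = 0 3-mal finden. Mit ∫s(t)dt und Anwendung von j(0) = -6, finden wir j(t) = -6. Durch Integration von dem Ruck und Verwendung der Anfangsbedingung a(0) = 2, erhalten wir a(t) = 2 - 6·t. Das Integral von der Beschleunigung ist die Geschwindigkeit. Mit v(0) = -4 erhalten wir v(t) = -3·t^2 + 2·t - 4. Wir haben die Geschwindigkeit v(t) = -3·t^2 + 2·t - 4. Durch Einsetzen von t = 2: v(2) = -12.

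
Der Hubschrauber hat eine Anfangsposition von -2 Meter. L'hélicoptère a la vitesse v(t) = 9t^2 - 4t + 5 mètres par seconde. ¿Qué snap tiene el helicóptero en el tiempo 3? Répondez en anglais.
Starting from velocity v(t) = 9·t^2 - 4·t + 5, we take 3 derivatives. The derivative of velocity gives acceleration: a(t) = 18·t - 4. The derivative of acceleration gives jerk: j(t) = 18. Taking d/dt of j(t), we find s(t) = 0. From the given snap equation s(t) = 0, we substitute t = 3 to get s = 0.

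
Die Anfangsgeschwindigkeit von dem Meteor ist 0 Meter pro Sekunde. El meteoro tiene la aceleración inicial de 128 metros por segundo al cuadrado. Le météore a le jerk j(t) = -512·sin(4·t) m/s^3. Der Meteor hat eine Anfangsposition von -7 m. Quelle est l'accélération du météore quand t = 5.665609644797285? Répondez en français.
Nous devons intégrer notre équation du jerk j(t) = -512·sin(4·t) 1 fois. L'intégrale du jerk, avec a(0) = 128, donne l'accélération: a(t) = 128·cos(4·t). Nous avons l'accélération a(t) = 128·cos(4·t). En substituant t = 5.665609644797285: a(5.665609644797285) = -100.226552252845.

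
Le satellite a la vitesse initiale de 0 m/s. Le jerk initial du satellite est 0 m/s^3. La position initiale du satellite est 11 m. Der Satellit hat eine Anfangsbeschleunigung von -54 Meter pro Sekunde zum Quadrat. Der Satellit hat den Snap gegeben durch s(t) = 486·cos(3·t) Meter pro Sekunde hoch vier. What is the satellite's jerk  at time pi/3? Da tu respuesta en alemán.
Wir müssen unsere Gleichung für den Snap s(t) = 486·cos(3·t) 1-mal integrieren. Durch Integration von dem Snap und Verwendung der Anfangsbedingung j(0) = 0, erhalten wir j(t) = 162·sin(3·t). Aus der Gleichung für den Ruck j(t) = 162·sin(3·t), setzen wir t = pi/3 ein und erhalten j = 0.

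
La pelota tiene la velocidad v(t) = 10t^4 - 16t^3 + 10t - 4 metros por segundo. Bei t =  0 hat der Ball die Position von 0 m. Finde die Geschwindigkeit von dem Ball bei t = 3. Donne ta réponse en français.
En utilisant v(t) = 10·t^4 - 16·t^3 + 10·t - 4 et en substituant t = 3, nous trouvons v = 404.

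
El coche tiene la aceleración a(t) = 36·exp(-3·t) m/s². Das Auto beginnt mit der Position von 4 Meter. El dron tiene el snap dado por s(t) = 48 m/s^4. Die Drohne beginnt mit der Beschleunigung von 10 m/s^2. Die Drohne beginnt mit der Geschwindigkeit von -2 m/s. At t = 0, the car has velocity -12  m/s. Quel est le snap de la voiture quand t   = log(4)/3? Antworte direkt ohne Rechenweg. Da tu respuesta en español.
En t = log(4)/3, s = 81.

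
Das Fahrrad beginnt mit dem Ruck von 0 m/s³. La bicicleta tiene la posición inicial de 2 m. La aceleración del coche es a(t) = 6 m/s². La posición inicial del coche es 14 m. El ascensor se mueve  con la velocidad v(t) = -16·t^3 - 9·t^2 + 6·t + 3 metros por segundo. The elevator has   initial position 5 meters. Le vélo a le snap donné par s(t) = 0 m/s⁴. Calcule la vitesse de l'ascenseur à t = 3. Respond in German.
Mit v(t) = -16·t^3 - 9·t^2 + 6·t + 3 und Einsetzen von t = 3, finden wir v = -492.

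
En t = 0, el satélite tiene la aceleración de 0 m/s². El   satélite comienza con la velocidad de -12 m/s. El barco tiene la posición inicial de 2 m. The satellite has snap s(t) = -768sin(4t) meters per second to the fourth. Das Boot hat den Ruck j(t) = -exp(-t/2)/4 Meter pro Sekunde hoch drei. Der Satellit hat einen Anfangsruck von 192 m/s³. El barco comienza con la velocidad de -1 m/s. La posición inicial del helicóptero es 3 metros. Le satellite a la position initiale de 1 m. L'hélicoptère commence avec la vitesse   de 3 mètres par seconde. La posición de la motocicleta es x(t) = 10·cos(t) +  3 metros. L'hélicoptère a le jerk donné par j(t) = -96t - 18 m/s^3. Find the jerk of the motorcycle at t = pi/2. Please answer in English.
To solve this, we need to take 3 derivatives of our position equation x(t) = 10·cos(t) + 3. Differentiating position, we get velocity: v(t) = -10·sin(t). The derivative of velocity gives acceleration: a(t) = -10·cos(t). The derivative of acceleration gives jerk: j(t) = 10·sin(t). From the given jerk equation j(t) = 10·sin(t), we substitute t = pi/2 to get j = 10.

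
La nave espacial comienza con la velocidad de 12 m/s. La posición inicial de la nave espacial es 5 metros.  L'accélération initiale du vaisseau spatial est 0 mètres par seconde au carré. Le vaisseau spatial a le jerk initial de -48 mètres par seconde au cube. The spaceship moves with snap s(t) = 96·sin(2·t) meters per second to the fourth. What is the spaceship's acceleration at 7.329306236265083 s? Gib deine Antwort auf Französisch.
Nous devons intégrer notre équation du snap s(t) = 96·sin(2·t) 2 fois. En prenant ∫s(t)dt et en appliquant j(0) = -48, nous trouvons j(t) = -48·cos(2·t). En prenant ∫j(t)dt et en appliquant a(0) = 0, nous trouvons a(t) = -24·sin(2·t). Nous avons l'accélération a(t) = -24·sin(2·t). En substituant t = 7.329306236265083: a(7.329306236265083) = -20.8104004180319.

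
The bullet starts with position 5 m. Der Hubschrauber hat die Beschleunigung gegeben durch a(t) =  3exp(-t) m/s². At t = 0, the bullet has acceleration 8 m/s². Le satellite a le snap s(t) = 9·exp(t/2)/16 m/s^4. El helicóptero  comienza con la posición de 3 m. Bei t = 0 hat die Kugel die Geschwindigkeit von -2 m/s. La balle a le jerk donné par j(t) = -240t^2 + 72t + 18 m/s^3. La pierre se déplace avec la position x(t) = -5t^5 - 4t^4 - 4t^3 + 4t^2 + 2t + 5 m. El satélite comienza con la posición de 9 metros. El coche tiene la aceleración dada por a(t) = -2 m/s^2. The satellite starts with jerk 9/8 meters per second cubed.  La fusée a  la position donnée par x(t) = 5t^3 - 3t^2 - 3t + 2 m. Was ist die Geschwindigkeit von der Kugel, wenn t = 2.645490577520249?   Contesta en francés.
Nous devons intégrer notre équation du jerk j(t) = -240·t^2 + 72·t + 18 2 fois. L'intégrale du jerk, avec a(0) = 8, donne l'accélération: a(t) = -80·t^3 + 36·t^2 + 18·t + 8. L'intégrale de l'accélération, avec v(0) = -2, donne la vitesse: v(t) = -20·t^4 + 12·t^3 + 9·t^2 + 8·t - 2. De l'équation de la vitesse v(t) = -20·t^4 + 12·t^3 + 9·t^2 + 8·t - 2, nous substituons t = 2.645490577520249 pour obtenir v = -675.284828942696.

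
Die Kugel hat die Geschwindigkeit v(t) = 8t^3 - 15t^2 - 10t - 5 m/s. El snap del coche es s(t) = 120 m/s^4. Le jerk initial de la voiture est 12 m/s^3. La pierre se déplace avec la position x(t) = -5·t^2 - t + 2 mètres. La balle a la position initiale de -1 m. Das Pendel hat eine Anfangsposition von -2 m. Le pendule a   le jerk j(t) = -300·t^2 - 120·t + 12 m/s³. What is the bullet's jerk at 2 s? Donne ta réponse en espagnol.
Partiendo de la velocidad v(t) = 8·t^3 - 15·t^2 - 10·t - 5, tomamos 2 derivadas. La derivada de la velocidad da la aceleración: a(t) = 24·t^2 - 30·t - 10. La derivada de la aceleración da la sacudida: j(t) = 48·t - 30. Usando j(t) = 48·t - 30 y sustituyendo t = 2, encontramos j = 66.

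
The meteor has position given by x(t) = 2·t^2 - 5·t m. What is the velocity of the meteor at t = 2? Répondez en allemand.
Wir müssen unsere Gleichung für die Position x(t) = 2·t^2 - 5·t 1-mal ableiten. Durch Ableiten von der Position erhalten wir die Geschwindigkeit: v(t) = 4·t - 5. Wir haben die Geschwindigkeit v(t) = 4·t - 5. Durch Einsetzen von t = 2: v(2) = 3.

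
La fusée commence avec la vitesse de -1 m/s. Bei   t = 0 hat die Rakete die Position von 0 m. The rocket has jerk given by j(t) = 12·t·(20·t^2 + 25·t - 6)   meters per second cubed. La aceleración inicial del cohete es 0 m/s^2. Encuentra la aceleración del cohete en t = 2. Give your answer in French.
Nous devons intégrer notre équation du jerk j(t) = 12·t·(20·t^2 + 25·t - 6) 1 fois. En intégrant le jerk et en utilisant la condition initiale a(0) = 0, nous obtenons a(t) = t^2·(60·t^2 + 100·t - 36). De l'équation de l'accélération a(t) = t^2·(60·t^2 + 100·t - 36), nous substituons t = 2 pour obtenir a = 1616.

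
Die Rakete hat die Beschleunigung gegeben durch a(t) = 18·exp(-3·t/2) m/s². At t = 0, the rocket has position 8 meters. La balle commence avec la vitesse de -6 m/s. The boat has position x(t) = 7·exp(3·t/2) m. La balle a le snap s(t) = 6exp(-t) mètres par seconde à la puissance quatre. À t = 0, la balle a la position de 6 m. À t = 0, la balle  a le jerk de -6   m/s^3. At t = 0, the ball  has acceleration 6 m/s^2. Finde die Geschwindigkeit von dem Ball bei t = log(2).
Um dies zu lösen, müssen wir 3 Stammfunktionen unserer Gleichung für den Snap s(t) = 6·exp(-t) finden. Das Integral von dem Snap ist der Ruck. Mit j(0) = -6 erhalten wir j(t) = -6·exp(-t). Das Integral von dem Ruck, mit a(0) = 6, ergibt die Beschleunigung: a(t) = 6·exp(-t). Die Stammfunktion von der Beschleunigung, mit v(0) = -6, ergibt die Geschwindigkeit: v(t) = -6·exp(-t). Wir haben die Geschwindigkeit v(t) = -6·exp(-t). Durch Einsetzen von t = log(2): v(log(2)) = -3.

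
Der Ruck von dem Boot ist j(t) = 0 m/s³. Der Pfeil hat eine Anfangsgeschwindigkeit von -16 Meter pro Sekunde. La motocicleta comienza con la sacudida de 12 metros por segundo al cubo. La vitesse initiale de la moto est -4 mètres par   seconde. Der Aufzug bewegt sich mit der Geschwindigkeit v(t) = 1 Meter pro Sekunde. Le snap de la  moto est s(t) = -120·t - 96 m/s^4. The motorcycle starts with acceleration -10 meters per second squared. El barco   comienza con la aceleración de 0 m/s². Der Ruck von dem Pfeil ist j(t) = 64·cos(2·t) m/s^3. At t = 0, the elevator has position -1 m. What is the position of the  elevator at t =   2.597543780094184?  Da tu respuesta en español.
Necesitamos integrar nuestra ecuación de la velocidad v(t) = 1 1 vez. Tomando ∫v(t)dt y aplicando x(0) = -1, encontramos x(t) = t - 1. Usando x(t) = t - 1 y sustituyendo t = 2.597543780094184, encontramos x = 1.59754378009418.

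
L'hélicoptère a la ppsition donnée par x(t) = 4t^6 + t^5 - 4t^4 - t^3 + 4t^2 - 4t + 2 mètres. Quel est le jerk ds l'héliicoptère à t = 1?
Nous devons dériver notre équation de la position x(t) = 4·t^6 + t^5 - 4·t^4 - t^3 + 4·t^2 - 4·t + 2 3 fois. En prenant d/dt de x(t), nous trouvons v(t) = 24·t^5 + 5·t^4 - 16·t^3 - 3·t^2 + 8·t - 4. En prenant d/dt de v(t), nous trouvons a(t) = 120·t^4 + 20·t^3 - 48·t^2 - 6·t + 8. En prenant d/dt de a(t), nous trouvons j(t) = 480·t^3 + 60·t^2 - 96·t - 6. En utilisant j(t) = 480·t^3 + 60·t^2 - 96·t - 6 et en substituant t = 1, nous trouvons j = 438.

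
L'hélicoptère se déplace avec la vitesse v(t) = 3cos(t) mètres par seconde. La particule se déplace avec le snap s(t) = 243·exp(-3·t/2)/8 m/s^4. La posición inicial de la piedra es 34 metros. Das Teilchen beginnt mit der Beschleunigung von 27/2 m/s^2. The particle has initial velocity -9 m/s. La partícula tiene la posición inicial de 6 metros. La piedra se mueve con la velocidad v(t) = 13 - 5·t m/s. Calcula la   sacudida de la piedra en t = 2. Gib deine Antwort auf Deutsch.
Ausgehend von der Geschwindigkeit v(t) = 13 - 5·t, nehmen wir 2 Ableitungen. Durch Ableiten von der Geschwindigkeit erhalten wir die Beschleunigung: a(t) = -5. Mit d/dt von a(t) finden wir j(t) = 0. Mit j(t) = 0 und Einsetzen von t = 2, finden wir j = 0.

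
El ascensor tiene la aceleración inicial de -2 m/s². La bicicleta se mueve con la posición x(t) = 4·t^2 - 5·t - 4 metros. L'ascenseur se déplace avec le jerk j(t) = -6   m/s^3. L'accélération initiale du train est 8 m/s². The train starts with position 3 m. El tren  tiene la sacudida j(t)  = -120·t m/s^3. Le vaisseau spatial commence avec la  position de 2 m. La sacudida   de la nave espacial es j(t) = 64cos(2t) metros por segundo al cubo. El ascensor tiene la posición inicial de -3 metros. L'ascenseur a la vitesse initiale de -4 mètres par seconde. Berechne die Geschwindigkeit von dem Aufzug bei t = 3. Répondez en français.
Pour résoudre ceci, nous devons prendre 2 primitives de notre équation du jerk j(t) = -6. La primitive du jerk, avec a(0) = -2, donne l'accélération: a(t) = -6·t - 2. En intégrant l'accélération et en utilisant la condition initiale v(0) = -4, nous obtenons v(t) = -3·t^2 - 2·t - 4. De l'équation de la vitesse v(t) = -3·t^2 - 2·t - 4, nous substituons t = 3 pour obtenir v = -37.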